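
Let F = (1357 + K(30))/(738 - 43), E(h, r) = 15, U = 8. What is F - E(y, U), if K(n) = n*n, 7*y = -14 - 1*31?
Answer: -8168/695 ≈ -11.753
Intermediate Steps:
y = -45/7 (y = (-14 - 1*31)/7 = (-14 - 31)/7 = (⅐)*(-45) = -45/7 ≈ -6.4286)
K(n) = n²
F = 2257/695 (F = (1357 + 30²)/(738 - 43) = (1357 + 900)/695 = 2257*(1/695) = 2257/695 ≈ 3.2475)
F - E(y, U) = 2257/695 - 1*15 = 2257/695 - 15 = -8168/695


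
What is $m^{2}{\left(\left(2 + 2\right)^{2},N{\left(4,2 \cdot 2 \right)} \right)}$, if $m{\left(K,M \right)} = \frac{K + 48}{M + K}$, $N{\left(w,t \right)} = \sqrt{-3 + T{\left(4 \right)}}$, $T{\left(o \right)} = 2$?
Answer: $\frac{1044480}{66049} - \frac{131072 i}{66049} \approx 15.814 - 1.9845 i$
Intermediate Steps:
$N{\left(w,t \right)} = i$ ($N{\left(w,t \right)} = \sqrt{-3 + 2} = \sqrt{-1} = i$)
$m{\left(K,M \right)} = \frac{48 + K}{K + M}$
$m^{2}{\left(\left(2 + 2\right)^{2},N{\left(4,2 \cdot 2 \right)} \right)} = \left(\frac{48 + \left(2 + 2\right)^{2}}{\left(2 + 2\right)^{2} + i}\right)^{2} = \left(\frac{48 + 4^{2}}{4^{2} + i}\right)^{2} = \left(\frac{48 + 16}{16 + i}\right)^{2} = \left(\frac{16 - i}{257} \cdot 64\right)^{2} = \left(\frac{64 \left(16 - i\right)}{257}\right)^{2} = \frac{4096 \left(16 - i\right)^{2}}{66049}$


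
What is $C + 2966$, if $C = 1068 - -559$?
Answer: $4593$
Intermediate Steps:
$C = 1627$ ($C = 1068 + 559 = 1627$)
$C + 2966 = 1627 + 2966 = 4593$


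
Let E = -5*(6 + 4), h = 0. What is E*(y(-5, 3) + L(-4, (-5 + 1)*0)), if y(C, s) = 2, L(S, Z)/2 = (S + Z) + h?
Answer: 300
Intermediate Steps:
L(S, Z) = 2*S + 2*Z (L(S, Z) = 2*((S + Z) + 0) = 2*(S + Z) = 2*S + 2*Z)
E = -50 (E = -5*10 = -50)
E*(y(-5, 3) + L(-4, (-5 + 1)*0)) = -50*(2 + (2*(-4) + 2*((-5 + 1)*0))) = -50*(2 + (-8 + 2*(-4*0))) = -50*(2 + (-8 + 2*0)) = -50*(2 + (-8 + 0)) = -50*(2 - 8) = -50*(-6) = 300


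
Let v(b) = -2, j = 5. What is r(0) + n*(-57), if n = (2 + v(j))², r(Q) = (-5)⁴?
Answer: 625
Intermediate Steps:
r(Q) = 625
n = 0 (n = (2 - 2)² = 0² = 0)
r(0) + n*(-57) = 625 + 0*(-57) = 625 + 0 = 625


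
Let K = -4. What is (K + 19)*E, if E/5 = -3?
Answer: -225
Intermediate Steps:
E = -15 (E = 5*(-3) = -15)
(K + 19)*E = (-4 + 19)*(-15) = 15*(-15) = -225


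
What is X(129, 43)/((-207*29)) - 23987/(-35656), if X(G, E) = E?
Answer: 142460753/214042968 ≈ 0.66557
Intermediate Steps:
X(129, 43)/((-207*29)) - 23987/(-35656) = 43/((-207*29)) - 23987/(-35656) = 43/(-6003) - 23987*(-1/35656) = 43*(-1/6003) + 23987/35656 = -43/6003 + 23987/35656 = 142460753/214042968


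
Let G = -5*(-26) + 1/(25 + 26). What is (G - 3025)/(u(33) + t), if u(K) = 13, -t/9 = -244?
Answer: -147644/112659 ≈ -1.3105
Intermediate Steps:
t = 2196 (t = -9*(-244) = 2196)
G = 6631/51 (G = 130 + 1/51 = 6631/51 ≈ 130.02)
(G - 3025)/(u(33) + t) = (6631/51 - 3025)/(13 + 2196) = -147644/51/2209 = -147644/51*1/2209 = -147644/112659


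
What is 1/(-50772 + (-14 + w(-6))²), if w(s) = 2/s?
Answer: -9/455099 ≈ -1.9776e-5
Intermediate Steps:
1/(-50772 + (-14 + w(-6))²) = 1/(-50772 + (-14 + 2/(-6))²) = 1/(-50772 + (-14 + 2*(-⅙))²) = 1/(-50772 + (-14 - ⅓)²) = 1/(-50772 + (-43/3)²) = 1/(-50772 + 1849/9) = 1/(-455099/9) = -9/455099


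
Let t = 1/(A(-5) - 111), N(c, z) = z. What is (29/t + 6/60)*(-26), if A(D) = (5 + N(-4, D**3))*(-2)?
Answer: -486343/5 ≈ -97269.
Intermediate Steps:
A(D) = -10 - 2*D**3 (A(D) = (5 + D**3)*(-2) = -10 - 2*D**3)
t = 1/129 (t = 1/((-10 - 2*(-5)**3) - 111) = 1/((-10 - 2*(-125)) - 111) = 1/((-10 + 250) - 111) = 1/(240 - 111) = 1/129 ≈ 0.0077519)
(29/t + 6/60)*(-26) = (29/(1/129) + 6/60)*(-26) = (29*129 + 6*(1/60))*(-26) = (3741 + 1/10)*(-26) = (37411/10)*(-26) = -486343/5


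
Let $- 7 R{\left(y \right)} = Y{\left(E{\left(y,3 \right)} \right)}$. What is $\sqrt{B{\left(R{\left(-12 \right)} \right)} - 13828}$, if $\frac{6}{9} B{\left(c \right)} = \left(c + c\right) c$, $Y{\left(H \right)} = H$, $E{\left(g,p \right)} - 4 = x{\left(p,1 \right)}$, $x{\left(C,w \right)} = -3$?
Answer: $\frac{i \sqrt{677569}}{7} \approx 117.59 i$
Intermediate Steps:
$E{\left(g,p \right)} = 1$ ($E{\left(g,p \right)} = 4 - 3 = 1$)
$R{\left(y \right)} = - \frac{1}{7}$ ($R{\left(y \right)} = \left(- \frac{1}{7}\right) 1 = - \frac{1}{7}$)
$B{\left(c \right)} = 3 c^{2}$ ($B{\left(c \right)} = \frac{3 \left(c + c\right) c}{2} = \frac{3 \cdot 2 c c}{2} = \frac{3 \cdot 2 c^{2}}{2} = 3 c^{2}$)
$\sqrt{B{\left(R{\left(-12 \right)} \right)} - 13828} = \sqrt{3 \left(- \frac{1}{7}\right)^{2} - 13828} = \sqrt{3 \cdot \frac{1}{49} + \left(-19345 + 5517\right)} = \sqrt{\frac{3}{49} - 13828} = \sqrt{- \frac{677569}{49}} = \frac{i \sqrt{677569}}{7}$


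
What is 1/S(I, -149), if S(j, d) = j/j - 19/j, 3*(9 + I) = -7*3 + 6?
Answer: 14/33 ≈ 0.42424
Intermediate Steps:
I = -14 (I = -9 + (-7*3 + 6)/3 = -9 + (-21 + 6)/3 = -9 + (⅓)*(-15) = -9 - 5 = -14)
S(j, d) = 1 - 19/j
1/S(I, -149) = 1/((-19 - 14)/(-14)) = 1/(-1/14*(-33)) = 1/(33/14) = 14/33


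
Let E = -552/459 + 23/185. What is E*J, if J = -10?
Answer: 61042/5661 ≈ 10.783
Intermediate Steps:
E = -30521/28305 (E = -552*1/459 + 23*(1/185) = -184/153 + 23/185 = -30521/28305 ≈ -1.0783)
E*J = -30521/28305*(-10) = 61042/5661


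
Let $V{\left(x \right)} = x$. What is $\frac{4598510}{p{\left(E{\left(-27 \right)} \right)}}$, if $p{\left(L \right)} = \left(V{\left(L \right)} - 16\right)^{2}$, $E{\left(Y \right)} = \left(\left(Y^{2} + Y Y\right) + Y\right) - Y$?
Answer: $\frac{328465}{148526} \approx 2.2115$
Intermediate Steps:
$E{\left(Y \right)} = 2 Y^{2}$ ($E{\left(Y \right)} = \left(\left(Y^{2} + Y^{2}\right) + Y\right) - Y = \left(2 Y^{2} + Y\right) - Y = \left(Y + 2 Y^{2}\right) - Y = 2 Y^{2}$)
$p{\left(L \right)} = \left(-16 + L\right)^{2}$ ($p{\left(L \right)} = \left(L - 16\right)^{2} = \left(-16 + L\right)^{2}$)
$\frac{4598510}{p{\left(E{\left(-27 \right)} \right)}} = \frac{4598510}{\left(-16 + 2 \left(-27\right)^{2}\right)^{2}} = \frac{4598510}{\left(-16 + 2 \cdot 729\right)^{2}} = \frac{4598510}{\left(-16 + 1458\right)^{2}} = \frac{4598510}{1442^{2}} = \frac{4598510}{2079364} = 4598510 \cdot \frac{1}{2079364} = \frac{328465}{148526}$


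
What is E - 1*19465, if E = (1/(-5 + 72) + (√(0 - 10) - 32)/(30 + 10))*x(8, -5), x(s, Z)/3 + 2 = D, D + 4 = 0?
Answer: -6516041/335 - 9*I*√10/20 ≈ -19451.0 - 1.423*I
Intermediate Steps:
D = -4 (D = -4 + 0 = -4)
x(s, Z) = -18 (x(s, Z) = -6 + 3*(-4) = -6 - 12 = -18)
E = 4734/335 - 9*I*√10/20 (E = (1/(-5 + 72) + (√(0 - 10) - 32)/(30 + 10))*(-18) = (1/67 + (√(-10) - 32)/40)*(-18) = (1/67 + (I*√10 - 32)*(1/40))*(-18) = (1/67 + (-32 + I*√10)*(1/40))*(-18) = (1/67 + (-⅘ + I*√10/40))*(-18) = (-263/335 + I*√10/40)*(-18) = 4734/335 - 9*I*√10/20 ≈ 14.131 - 1.423*I)
E - 1*19465 = (4734/335 - 9*I*√10/20) - 1*19465 = (4734/335 - 9*I*√10/20) - 19465 = -6516041/335 - 9*I*√10/20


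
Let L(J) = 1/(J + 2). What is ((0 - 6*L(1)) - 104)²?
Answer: 11236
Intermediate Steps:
L(J) = 1/(2 + J)
((0 - 6*L(1)) - 104)² = ((0 - 6/(2 + 1)) - 104)² = ((0 - 6/3) - 104)² = ((0 - 6*⅓) - 104)² = ((0 - 2) - 104)² = (-2 - 104)² = (-106)² = 11236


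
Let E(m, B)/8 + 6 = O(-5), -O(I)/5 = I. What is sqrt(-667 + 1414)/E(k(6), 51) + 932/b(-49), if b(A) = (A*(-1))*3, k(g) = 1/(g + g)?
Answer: 932/147 + 3*sqrt(83)/152 ≈ 6.5199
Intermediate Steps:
k(g) = 1/(2*g)
O(I) = -5*I
E(m, B) = 152 (E(m, B) = -48 + 8*(-5*(-5)) = -48 + 8*25 = -48 + 200 = 152)
b(A) = -3*A (b(A) = -A*3 = -3*A)
sqrt(-667 + 1414)/E(k(6), 51) + 932/b(-49) = sqrt(-667 + 1414)/152 + 932/((-3*(-49))) = sqrt(747)*(1/152) + 932/147 = (3*sqrt(83))*(1/152) + 932*(1/147) = 3*sqrt(83)/152 + 932/147 = 932/147 + 3*sqrt(83)/152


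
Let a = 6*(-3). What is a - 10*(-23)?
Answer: 212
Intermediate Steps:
a = -18
a - 10*(-23) = -18 - 10*(-23) = -18 + 230 = 212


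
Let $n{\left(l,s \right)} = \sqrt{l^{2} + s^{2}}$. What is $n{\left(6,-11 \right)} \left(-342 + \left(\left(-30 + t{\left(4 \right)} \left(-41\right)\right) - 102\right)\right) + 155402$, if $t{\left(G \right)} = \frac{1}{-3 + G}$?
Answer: $155402 - 515 \sqrt{157} \approx 1.4895 \cdot 10^{5}$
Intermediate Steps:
$n{\left(6,-11 \right)} \left(-342 + \left(\left(-30 + t{\left(4 \right)} \left(-41\right)\right) - 102\right)\right) + 155402 = \sqrt{6^{2} + \left(-11\right)^{2}} \left(-342 - \left(132 - \frac{1}{-3 + 4} \left(-41\right)\right)\right) + 155402 = \sqrt{36 + 121} \left(-342 - \left(132 - 1^{-1} \left(-41\right)\right)\right) + 155402 = \sqrt{157} \left(-342 + \left(\left(-30 + 1 \left(-41\right)\right) - 102\right)\right) + 155402 = \sqrt{157} \left(-342 - 173\right) + 155402 = \sqrt{157} \left(-515\right) + 155402 = - 515 \sqrt{157} + 155402 = 155402 - 515 \sqrt{157}$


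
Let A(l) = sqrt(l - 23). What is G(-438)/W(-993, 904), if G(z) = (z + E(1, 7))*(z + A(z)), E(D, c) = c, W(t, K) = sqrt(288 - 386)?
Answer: 431*I*sqrt(2)*(-438 + I*sqrt(461))/14 ≈ -934.79 - 19069.0*I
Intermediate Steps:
A(l) = sqrt(-23 + l)
W(t, K) = 7*I*sqrt(2) (W(t, K) = sqrt(-98) = 7*I*sqrt(2))
G(z) = (7 + z)*(z + sqrt(-23 + z)) (G(z) = (z + 7)*(z + sqrt(-23 + z)) = (7 + z)*(z + sqrt(-23 + z)))
G(-438)/W(-993, 904) = ((-438)**2 + 7*(-438) + 7*sqrt(-23 - 438) - 438*sqrt(-23 - 438))/((7*I*sqrt(2))) = (191844 - 3066 + 7*sqrt(-461) - 438*I*sqrt(461))*(-I*sqrt(2)/14) = (191844 - 3066 + 7*(I*sqrt(461)) - 438*I*sqrt(461))*(-I*sqrt(2)/14) = (191844 - 3066 + 7*I*sqrt(461) - 438*I*sqrt(461))*(-I*sqrt(2)/14) = (188778 - 431*I*sqrt(461))*(-I*sqrt(2)/14) = -I*sqrt(2)*(188778 - 431*I*sqrt(461))/14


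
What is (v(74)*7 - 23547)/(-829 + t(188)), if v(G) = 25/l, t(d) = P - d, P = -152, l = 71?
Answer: 1671662/82999 ≈ 20.141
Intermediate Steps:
t(d) = -152 - d
v(G) = 25/71
(v(74)*7 - 23547)/(-829 + t(188)) = ((25/71)*7 - 23547)/(-829 + (-152 - 1*188)) = (175/71 - 23547)/(-829 + (-152 - 188)) = -1671662/(71*(-829 - 340)) = -1671662/71/(-1169) = -1671662/71*(-1/1169) = 1671662/82999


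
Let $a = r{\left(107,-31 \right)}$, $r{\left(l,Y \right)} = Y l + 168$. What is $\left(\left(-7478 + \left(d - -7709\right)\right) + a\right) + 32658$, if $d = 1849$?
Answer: $31589$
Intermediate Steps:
$r{\left(l,Y \right)} = 168 + Y l$
$a = -3149$ ($a = 168 - 3317 = -3149$)
$\left(\left(-7478 + \left(d - -7709\right)\right) + a\right) + 32658 = \left(\left(-7478 + \left(1849 - -7709\right)\right) - 3149\right) + 32658 = \left(\left(-7478 + \left(1849 + 7709\right)\right) - 3149\right) + 32658 = \left(\left(-7478 + 9558\right) - 3149\right) + 32658 = \left(2080 - 3149\right) + 32658 = -1069 + 32658 = 31589$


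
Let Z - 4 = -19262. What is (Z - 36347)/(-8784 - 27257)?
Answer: 55605/36041 ≈ 1.5428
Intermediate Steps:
Z = -19258 (Z = 4 - 19262 = -19258)
(Z - 36347)/(-8784 - 27257) = (-19258 - 36347)/(-8784 - 27257) = -55605/(-36041) = -55605*(-1/36041) = 55605/36041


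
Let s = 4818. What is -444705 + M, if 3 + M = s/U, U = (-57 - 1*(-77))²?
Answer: -88939191/200 ≈ -4.4470e+5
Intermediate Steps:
U = 400 (U = (-57 + 77)² = 20² = 400)
M = 1809/200 (M = -3 + 4818/400 = -3 + 4818*(1/400) = -3 + 2409/200 = 1809/200 ≈ 9.0450)
-444705 + M = -444705 + 1809/200 = -88939191/200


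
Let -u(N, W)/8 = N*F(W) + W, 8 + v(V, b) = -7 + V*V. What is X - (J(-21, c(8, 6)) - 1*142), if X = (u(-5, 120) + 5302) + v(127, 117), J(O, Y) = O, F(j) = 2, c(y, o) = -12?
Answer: 20699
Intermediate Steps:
v(V, b) = -15 + V² (v(V, b) = -8 + (-7 + V*V) = -8 + (-7 + V²) = -15 + V²)
u(N, W) = -16*N - 8*W (u(N, W) = -8*(N*2 + W) = -8*(2*N + W) = -8*(W + 2*N) = -16*N - 8*W)
X = 20536 (X = ((-16*(-5) - 8*120) + 5302) + (-15 + 127²) = ((80 - 960) + 5302) + (-15 + 16129) = (-880 + 5302) + 16114 = 4422 + 16114 = 20536)
X - (J(-21, c(8, 6)) - 1*142) = 20536 - (-21 - 1*142) = 20536 - (-21 - 142) = 20536 - 1*(-163) = 20536 + 163 = 20699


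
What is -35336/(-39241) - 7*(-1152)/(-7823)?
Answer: -40005896/306982343 ≈ -0.13032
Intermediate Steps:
-35336/(-39241) - 7*(-1152)/(-7823) = -35336*(-1/39241) + 8064*(-1/7823) = 35336/39241 - 8064/7823 = -40005896/306982343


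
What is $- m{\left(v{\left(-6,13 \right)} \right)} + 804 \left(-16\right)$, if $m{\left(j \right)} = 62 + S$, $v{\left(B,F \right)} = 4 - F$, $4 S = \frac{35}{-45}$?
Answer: $- \frac{465329}{36} \approx -12926.0$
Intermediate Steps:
$S = - \frac{7}{36}$ ($S = \frac{35 \frac{1}{-45}}{4} = \frac{35 \left(- \frac{1}{45}\right)}{4} = \frac{1}{4} \left(- \frac{7}{9}\right) = - \frac{7}{36} \approx -0.19444$)
$m{\left(j \right)} = \frac{2225}{36}$ ($m{\left(j \right)} = 62 - \frac{7}{36} = \frac{2225}{36}$)
$- m{\left(v{\left(-6,13 \right)} \right)} + 804 \left(-16\right) = \left(-1\right) \frac{2225}{36} + 804 \left(-16\right) = - \frac{2225}{36} - 12864 = - \frac{465329}{36}$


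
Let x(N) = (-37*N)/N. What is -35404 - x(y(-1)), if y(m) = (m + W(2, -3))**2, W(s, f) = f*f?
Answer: -35367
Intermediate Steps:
W(s, f) = f**2
y(m) = (9 + m)**2 (y(m) = (m + (-3)**2)**2 = (m + 9)**2 = (9 + m)**2)
x(N) = -37
-35404 - x(y(-1)) = -35404 - 1*(-37) = -35404 + 37 = -35367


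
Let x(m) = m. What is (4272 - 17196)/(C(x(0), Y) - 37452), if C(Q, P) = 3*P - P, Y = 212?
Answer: 3231/9257 ≈ 0.34903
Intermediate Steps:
C(Q, P) = 2*P
(4272 - 17196)/(C(x(0), Y) - 37452) = (4272 - 17196)/(2*212 - 37452) = -12924/(424 - 37452) = -12924/(-37028) = -12924*(-1/37028) = 3231/9257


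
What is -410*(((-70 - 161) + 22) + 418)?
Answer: -85690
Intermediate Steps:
-410*(((-70 - 161) + 22) + 418) = -410*((-231 + 22) + 418) = -410*(-209 + 418) = -410*209 = -85690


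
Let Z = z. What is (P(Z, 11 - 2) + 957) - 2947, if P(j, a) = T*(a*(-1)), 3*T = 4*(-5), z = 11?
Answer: -1930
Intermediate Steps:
T = -20/3 (T = (4*(-5))/3 = (⅓)*(-20) = -20/3 ≈ -6.6667)
Z = 11
P(j, a) = 20*a/3 (P(j, a) = -20*a*(-1)/3 = -(-20)*a/3 = 20*a/3)
(P(Z, 11 - 2) + 957) - 2947 = (20*(11 - 2)/3 + 957) - 2947 = ((20/3)*9 + 957) - 2947 = (60 + 957) - 2947 = 1017 - 2947 = -1930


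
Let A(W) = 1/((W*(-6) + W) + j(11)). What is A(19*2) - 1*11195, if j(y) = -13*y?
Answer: -3727936/333 ≈ -11195.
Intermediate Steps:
A(W) = 1/(-143 - 5*W) (A(W) = 1/((W*(-6) + W) - 13*11) = 1/((-6*W + W) - 143) = 1/(-5*W - 143) = 1/(-143 - 5*W))
A(19*2) - 1*11195 = -1/(143 + 5*(19*2)) - 1*11195 = -1/(143 + 5*38) - 11195 = -1/(143 + 190) - 11195 = -1/333 - 11195 = -3727936/333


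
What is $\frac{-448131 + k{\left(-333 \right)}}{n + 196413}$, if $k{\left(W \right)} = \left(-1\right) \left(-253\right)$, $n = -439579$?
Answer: $\frac{223939}{121583} \approx 1.8419$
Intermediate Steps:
$k{\left(W \right)} = 253$
$\frac{-448131 + k{\left(-333 \right)}}{n + 196413} = \frac{-448131 + 253}{-439579 + 196413} = - \frac{447878}{-243166} = \left(-447878\right) \left(- \frac{1}{243166}\right) = \frac{223939}{121583}$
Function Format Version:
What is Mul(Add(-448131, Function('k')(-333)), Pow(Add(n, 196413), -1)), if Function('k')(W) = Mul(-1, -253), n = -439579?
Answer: Rational(223939, 121583) ≈ 1.8419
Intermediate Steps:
Function('k')(W) = 253
Mul(Add(-448131, Function('k')(-333)), Pow(Add(n, 196413), -1)) = Mul(Add(-448131, 253), Pow(Add(-439579, 196413), -1)) = Mul(-447878, Pow(-243166, -1)) = Mul(-447878, Rational(-1, 243166)) = Rational(223939, 121583)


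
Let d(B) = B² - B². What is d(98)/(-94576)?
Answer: 0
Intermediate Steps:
d(B) = 0
d(98)/(-94576) = 0/(-94576) = 0*(-1/94576) = 0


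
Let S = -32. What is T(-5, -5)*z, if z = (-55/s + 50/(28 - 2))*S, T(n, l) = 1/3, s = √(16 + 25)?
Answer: -800/39 + 1760*√41/123 ≈ 71.109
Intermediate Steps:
s = √41 ≈ 6.4031
T(n, l) = ⅓
z = -800/13 + 1760*√41/41 (z = (-55*√41/41 + 50/(28 - 2))*(-32) = (-55*√41/41 + 50/26)*(-32) = (-55*√41/41 + 50*(1/26))*(-32) = (-55*√41/41 + 25/13)*(-32) = (25/13 - 55*√41/41)*(-32) = -800/13 + 1760*√41/41 ≈ 213.33)
T(-5, -5)*z = (-800/13 + 1760*√41/41)/3 = -800/39 + 1760*√41/123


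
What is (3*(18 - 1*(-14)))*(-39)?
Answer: -3744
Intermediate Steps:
(3*(18 - 1*(-14)))*(-39) = (3*(18 + 14))*(-39) = (3*32)*(-39) = 96*(-39) = -3744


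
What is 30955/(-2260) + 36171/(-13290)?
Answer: -16437947/1001180 ≈ -16.419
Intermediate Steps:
30955/(-2260) + 36171/(-13290) = 30955*(-1/2260) + 36171*(-1/13290) = -6191/452 - 12057/4430 = -16437947/1001180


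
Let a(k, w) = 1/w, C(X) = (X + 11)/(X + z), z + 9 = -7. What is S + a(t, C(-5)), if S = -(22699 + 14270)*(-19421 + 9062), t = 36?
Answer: 765923735/2 ≈ 3.8296e+8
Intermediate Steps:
z = -16 (z = -9 - 7 = -16)
C(X) = (11 + X)/(-16 + X) (C(X) = (X + 11)/(X - 16) = (11 + X)/(-16 + X))
S = 382961871 (S = -36969*(-10359) = -1*(-382961871) = 382961871)
S + a(t, C(-5)) = 382961871 + 1/((11 - 5)/(-16 - 5)) = 382961871 + 1/(6/(-21)) = 382961871 + 1/(-1/21*6) = 382961871 + 1/(-2/7) = 382961871 - 7/2 = 765923735/2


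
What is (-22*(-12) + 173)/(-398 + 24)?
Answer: -437/374 ≈ -1.1684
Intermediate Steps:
(-22*(-12) + 173)/(-398 + 24) = (264 + 173)/(-374) = 437*(-1/374) = -437/374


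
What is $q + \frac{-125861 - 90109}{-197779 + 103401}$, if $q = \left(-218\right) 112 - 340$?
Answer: $- \frac{1168102899}{47189} \approx -24754.0$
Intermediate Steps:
$q = -24756$ ($q = -24416 - 340 = -24756$)
$q + \frac{-125861 - 90109}{-197779 + 103401} = -24756 + \frac{-125861 - 90109}{-197779 + 103401} = -24756 - \frac{215970}{-94378} = -24756 - - \frac{107985}{47189} = -24756 + \frac{107985}{47189} = - \frac{1168102899}{47189}$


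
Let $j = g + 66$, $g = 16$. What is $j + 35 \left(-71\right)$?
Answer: $-2403$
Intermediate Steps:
$j = 82$ ($j = 16 + 66 = 82$)
$j + 35 \left(-71\right) = 82 + 35 \left(-71\right) = 82 - 2485 = -2403$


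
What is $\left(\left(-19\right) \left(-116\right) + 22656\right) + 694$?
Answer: $25554$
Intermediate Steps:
$\left(\left(-19\right) \left(-116\right) + 22656\right) + 694 = \left(2204 + 22656\right) + 694 = 24860 + 694 = 25554$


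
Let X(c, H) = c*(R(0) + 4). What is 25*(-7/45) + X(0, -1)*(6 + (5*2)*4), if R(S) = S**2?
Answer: -35/9 ≈ -3.8889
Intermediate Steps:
X(c, H) = 4*c (X(c, H) = c*(0**2 + 4) = c*(0 + 4) = c*4 = 4*c)
25*(-7/45) + X(0, -1)*(6 + (5*2)*4) = 25*(-7/45) + (4*0)*(6 + (5*2)*4) = 25*(-7*1/45) + 0*(6 + 10*4) = 25*(-7/45) + 0*(6 + 40) = -35/9 + 0*46 = -35/9 + 0 = -35/9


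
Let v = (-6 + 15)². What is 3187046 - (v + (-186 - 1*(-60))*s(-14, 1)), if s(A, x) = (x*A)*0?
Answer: 3186965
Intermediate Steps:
s(A, x) = 0 (s(A, x) = (A*x)*0 = 0)
v = 81 (v = 9² = 81)
3187046 - (v + (-186 - 1*(-60))*s(-14, 1)) = 3187046 - (81 + (-186 - 1*(-60))*0) = 3187046 - (81 + (-186 + 60)*0) = 3187046 - (81 - 126*0) = 3187046 - (81 + 0) = 3187046 - 1*81 = 3187046 - 81 = 3186965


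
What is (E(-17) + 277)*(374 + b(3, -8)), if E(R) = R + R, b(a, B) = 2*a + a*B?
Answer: 86508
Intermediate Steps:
b(a, B) = 2*a + B*a
E(R) = 2*R
(E(-17) + 277)*(374 + b(3, -8)) = (2*(-17) + 277)*(374 + 3*(2 - 8)) = (-34 + 277)*(374 + 3*(-6)) = 243*(374 - 18) = 243*356 = 86508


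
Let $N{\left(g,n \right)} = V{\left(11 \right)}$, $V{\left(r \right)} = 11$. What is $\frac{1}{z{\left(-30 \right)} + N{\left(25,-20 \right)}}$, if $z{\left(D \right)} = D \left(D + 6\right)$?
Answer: $\frac{1}{731} \approx 0.001368$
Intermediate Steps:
$N{\left(g,n \right)} = 11$
$z{\left(D \right)} = D \left(6 + D\right)$
$\frac{1}{z{\left(-30 \right)} + N{\left(25,-20 \right)}} = \frac{1}{- 30 \left(6 - 30\right) + 11} = \frac{1}{\left(-30\right) \left(-24\right) + 11} = \frac{1}{720 + 11} = \frac{1}{731}$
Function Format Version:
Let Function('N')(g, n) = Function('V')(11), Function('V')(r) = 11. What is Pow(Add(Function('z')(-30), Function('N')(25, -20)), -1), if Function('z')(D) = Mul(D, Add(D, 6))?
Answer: Rational(1, 731) ≈ 0.0013680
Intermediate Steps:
Function('N')(g, n) = 11
Function('z')(D) = Mul(D, Add(6, D))
Pow(Add(Function('z')(-30), Function('N')(25, -20)), -1) = Pow(Add(Mul(-30, Add(6, -30)), 11), -1) = Pow(Add(Mul(-30, -24), 11), -1) = Pow(Add(720, 11), -1) = Pow(731, -1) = Rational(1, 731)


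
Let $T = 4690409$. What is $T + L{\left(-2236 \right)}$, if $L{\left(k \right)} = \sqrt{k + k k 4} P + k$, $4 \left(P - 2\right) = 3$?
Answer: $4688173 + \frac{11 \sqrt{4999137}}{2} \approx 4.7005 \cdot 10^{6}$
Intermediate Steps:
$P = \frac{11}{4}$ ($P = 2 + \frac{1}{4} \cdot 3 = 2 + \frac{3}{4} = \frac{11}{4} \approx 2.75$)
$L{\left(k \right)} = k + \frac{11 \sqrt{k + 4 k^{2}}}{4}$ ($L{\left(k \right)} = \sqrt{k + k k 4} \cdot \frac{11}{4} + k = \sqrt{k + k^{2} \cdot 4} \cdot \frac{11}{4} + k = \sqrt{k + 4 k^{2}} \cdot \frac{11}{4} + k = \frac{11 \sqrt{k + 4 k^{2}}}{4} + k = k + \frac{11 \sqrt{k + 4 k^{2}}}{4}$)
$T + L{\left(-2236 \right)} = 4690409 - \left(2236 - \frac{11 \sqrt{- 2236 \left(1 + 4 \left(-2236\right)\right)}}{4}\right) = 4690409 - \left(2236 - \frac{11 \sqrt{- 2236 \left(1 - 8944\right)}}{4}\right) = 4690409 - \left(2236 - \frac{11 \sqrt{\left(-2236\right) \left(-8943\right)}}{4}\right) = 4690409 - \left(2236 - \frac{11 \sqrt{19996548}}{4}\right) = 4690409 - \left(2236 - \frac{11 \cdot 2 \sqrt{4999137}}{4}\right) = 4690409 - \left(2236 - \frac{11 \sqrt{4999137}}{2}\right) = 4688173 + \frac{11 \sqrt{4999137}}{2}$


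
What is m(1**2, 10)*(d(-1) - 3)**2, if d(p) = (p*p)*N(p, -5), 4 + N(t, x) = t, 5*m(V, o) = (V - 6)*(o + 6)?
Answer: -1024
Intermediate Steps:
m(V, o) = (-6 + V)*(6 + o)/5 (m(V, o) = ((V - 6)*(o + 6))/5 = ((-6 + V)*(6 + o))/5 = (-6 + V)*(6 + o)/5)
N(t, x) = -4 + t
d(p) = p**2*(-4 + p) (d(p) = (p*p)*(-4 + p) = p**2*(-4 + p))
m(1**2, 10)*(d(-1) - 3)**2 = (-36/5 - 6/5*10 + (6/5)*1**2 + (1/5)*1**2*10)*((-1)**2*(-4 - 1) - 3)**2 = (-36/5 - 12 + (6/5)*1 + (1/5)*1*10)*(1*(-5) - 3)**2 = (-36/5 - 12 + 6/5 + 2)*(-5 - 3)**2 = -16*(-8)**2 = -16*64 = -1024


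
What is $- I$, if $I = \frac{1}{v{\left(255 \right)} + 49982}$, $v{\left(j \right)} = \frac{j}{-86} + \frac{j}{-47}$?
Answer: $- \frac{4042}{201993329} \approx -2.0011 \cdot 10^{-5}$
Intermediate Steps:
$v{\left(j \right)} = - \frac{133 j}{4042}$ ($v{\left(j \right)} = j \left(- \frac{1}{86}\right) + j \left(- \frac{1}{47}\right) = - \frac{j}{86} - \frac{j}{47} = - \frac{133 j}{4042}$)
$I = \frac{4042}{201993329}$ ($I = \frac{1}{\left(- \frac{133}{4042}\right) 255 + 49982} = \frac{1}{- \frac{33915}{4042} + 49982} = \frac{1}{\frac{201993329}{4042}} = \frac{4042}{201993329} \approx 2.0011 \cdot 10^{-5}$)
$- I = \left(-1\right) \frac{4042}{201993329} = - \frac{4042}{201993329}$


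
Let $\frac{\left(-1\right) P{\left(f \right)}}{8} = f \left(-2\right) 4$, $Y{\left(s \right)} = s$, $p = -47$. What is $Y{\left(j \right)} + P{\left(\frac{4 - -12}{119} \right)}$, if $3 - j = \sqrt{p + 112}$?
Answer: $\frac{1381}{119} - \sqrt{65} \approx 3.5428$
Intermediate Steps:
$j = 3 - \sqrt{65}$ ($j = 3 - \sqrt{-47 + 112} = 3 - \sqrt{65} \approx -5.0623$)
$P{\left(f \right)} = 64 f$ ($P{\left(f \right)} = - 8 f \left(-2\right) 4 = - 8 - 2 f 4 = - 8 \left(- 8 f\right) = 64 f$)
$Y{\left(j \right)} + P{\left(\frac{4 - -12}{119} \right)} = \left(3 - \sqrt{65}\right) + 64 \frac{4 - -12}{119} = \left(3 - \sqrt{65}\right) + 64 \left(4 + 12\right) \frac{1}{119} = \left(3 - \sqrt{65}\right) + 64 \cdot 16 \cdot \frac{1}{119} = \left(3 - \sqrt{65}\right) + 64 \cdot \frac{16}{119} = \left(3 - \sqrt{65}\right) + \frac{1024}{119} = \frac{1381}{119} - \sqrt{65}$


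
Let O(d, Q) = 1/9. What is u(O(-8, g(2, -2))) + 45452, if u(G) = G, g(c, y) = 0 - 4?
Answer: 409069/9 ≈ 45452.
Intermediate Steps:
g(c, y) = -4
O(d, Q) = 1/9
u(O(-8, g(2, -2))) + 45452 = 1/9 + 45452 = 409069/9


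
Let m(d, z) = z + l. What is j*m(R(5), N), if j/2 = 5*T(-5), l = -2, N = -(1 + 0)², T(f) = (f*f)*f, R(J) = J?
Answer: 3750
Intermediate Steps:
T(f) = f³ (T(f) = f²*f = f³)
N = -1 (N = -1*1² = -1*1 = -1)
m(d, z) = -2 + z (m(d, z) = z - 2 = -2 + z)
j = -1250 (j = 2*(5*(-5)³) = 2*(5*(-125)) = 2*(-625) = -1250)
j*m(R(5), N) = -1250*(-2 - 1) = -1250*(-3) = 3750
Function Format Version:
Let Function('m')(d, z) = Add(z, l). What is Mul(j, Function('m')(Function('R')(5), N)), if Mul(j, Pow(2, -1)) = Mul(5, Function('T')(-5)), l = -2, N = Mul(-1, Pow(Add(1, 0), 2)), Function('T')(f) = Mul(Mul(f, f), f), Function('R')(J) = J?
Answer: 3750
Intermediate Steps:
Function('T')(f) = Pow(f, 3) (Function('T')(f) = Mul(Pow(f, 2), f) = Pow(f, 3))
N = -1 (N = Mul(-1, Pow(1, 2)) = Mul(-1, 1) = -1)
Function('m')(d, z) = Add(-2, z) (Function('m')(d, z) = Add(z, -2) = Add(-2, z))
j = -1250 (j = Mul(2, Mul(5, Pow(-5, 3))) = Mul(2, Mul(5, -125)) = Mul(2, -625) = -1250)
Mul(j, Function('m')(Function('R')(5), N)) = Mul(-1250, Add(-2, -1)) = Mul(-1250, -3) = 3750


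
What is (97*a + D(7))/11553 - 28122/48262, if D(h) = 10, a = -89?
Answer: -370528346/278785443 ≈ -1.3291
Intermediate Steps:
(97*a + D(7))/11553 - 28122/48262 = (97*(-89) + 10)/11553 - 28122/48262 = (-8633 + 10)*(1/11553) - 28122*1/48262 = -8623*1/11553 - 14061/24131 = -8623/11553 - 14061/24131 = -370528346/278785443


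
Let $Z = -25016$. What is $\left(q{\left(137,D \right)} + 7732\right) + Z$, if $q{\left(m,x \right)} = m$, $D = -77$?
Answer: $-17147$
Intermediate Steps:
$\left(q{\left(137,D \right)} + 7732\right) + Z = \left(137 + 7732\right) - 25016 = 7869 - 25016 = -17147$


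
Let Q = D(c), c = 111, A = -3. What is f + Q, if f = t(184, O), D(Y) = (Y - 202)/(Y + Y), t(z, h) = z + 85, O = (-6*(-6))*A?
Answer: 59627/222 ≈ 268.59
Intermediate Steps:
O = -108 (O = -6*(-6)*(-3) = 36*(-3) = -108)
t(z, h) = 85 + z
D(Y) = (-202 + Y)/(2*Y) (D(Y) = (-202 + Y)/((2*Y)) = (-202 + Y)*(1/(2*Y)) = (-202 + Y)/(2*Y))
f = 269 (f = 85 + 184 = 269)
Q = -91/222 (Q = (½)*(-202 + 111)/111 = (½)*(1/111)*(-91) = -91/222 ≈ -0.40991)
f + Q = 269 - 91/222 = 59627/222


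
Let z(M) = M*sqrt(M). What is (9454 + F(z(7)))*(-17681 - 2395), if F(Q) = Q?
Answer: -189798504 - 140532*sqrt(7) ≈ -1.9017e+8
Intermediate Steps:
z(M) = M**(3/2)
(9454 + F(z(7)))*(-17681 - 2395) = (9454 + 7**(3/2))*(-17681 - 2395) = (9454 + 7*sqrt(7))*(-20076) = -189798504 - 140532*sqrt(7)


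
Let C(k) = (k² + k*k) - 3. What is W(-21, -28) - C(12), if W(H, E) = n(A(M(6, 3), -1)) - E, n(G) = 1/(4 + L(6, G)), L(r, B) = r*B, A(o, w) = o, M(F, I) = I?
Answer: -5653/22 ≈ -256.95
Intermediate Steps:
L(r, B) = B*r
n(G) = 1/(4 + 6*G) (n(G) = 1/(4 + G*6) = 1/(4 + 6*G))
W(H, E) = 1/22 - E (W(H, E) = 1/(2*(2 + 3*3)) - E = 1/(2*(2 + 9)) - E = (½)/11 - E = (½)*(1/11) - E = 1/22 - E)
C(k) = -3 + 2*k² (C(k) = (k² + k²) - 3 = 2*k² - 3 = -3 + 2*k²)
W(-21, -28) - C(12) = (1/22 - 1*(-28)) - (-3 + 2*12²) = (1/22 + 28) - (-3 + 2*144) = 617/22 - (-3 + 288) = 617/22 - 1*285 = 617/22 - 285 = -5653/22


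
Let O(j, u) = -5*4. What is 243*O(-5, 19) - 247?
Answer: -5107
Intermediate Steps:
O(j, u) = -20
243*O(-5, 19) - 247 = 243*(-20) - 247 = -4860 - 247 = -5107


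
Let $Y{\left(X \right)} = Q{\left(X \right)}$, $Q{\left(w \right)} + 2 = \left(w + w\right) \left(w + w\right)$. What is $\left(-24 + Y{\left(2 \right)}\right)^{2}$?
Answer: $100$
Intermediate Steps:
$Q{\left(w \right)} = -2 + 4 w^{2}$ ($Q{\left(w \right)} = -2 + \left(w + w\right) \left(w + w\right) = -2 + 2 w 2 w = -2 + 4 w^{2}$)
$Y{\left(X \right)} = -2 + 4 X^{2}$
$\left(-24 + Y{\left(2 \right)}\right)^{2} = \left(-24 - \left(2 - 4 \cdot 2^{2}\right)\right)^{2} = \left(-24 + \left(-2 + 4 \cdot 4\right)\right)^{2} = \left(-24 + \left(-2 + 16\right)\right)^{2} = \left(-24 + 14\right)^{2} = \left(-10\right)^{2} = 100$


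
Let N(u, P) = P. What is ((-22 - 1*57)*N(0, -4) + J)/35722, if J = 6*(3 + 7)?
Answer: 188/17861 ≈ 0.010526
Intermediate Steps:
J = 60 (J = 6*10 = 60)
((-22 - 1*57)*N(0, -4) + J)/35722 = ((-22 - 1*57)*(-4) + 60)/35722 = ((-22 - 57)*(-4) + 60)*(1/35722) = (-79*(-4) + 60)*(1/35722) = (316 + 60)*(1/35722) = 376*(1/35722) = 188/17861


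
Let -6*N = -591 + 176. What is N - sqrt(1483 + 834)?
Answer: 415/6 - sqrt(2317) ≈ 21.031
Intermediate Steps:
N = 415/6 (N = -(-591 + 176)/6 = -1/6*(-415) = 415/6 ≈ 69.167)
N - sqrt(1483 + 834) = 415/6 - sqrt(1483 + 834) = 415/6 - sqrt(2317)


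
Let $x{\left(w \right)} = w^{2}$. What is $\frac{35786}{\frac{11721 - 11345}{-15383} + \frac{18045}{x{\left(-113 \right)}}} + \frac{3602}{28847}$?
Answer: $\frac{202774735501224816}{7869031520077} \approx 25769.0$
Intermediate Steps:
$\frac{35786}{\frac{11721 - 11345}{-15383} + \frac{18045}{x{\left(-113 \right)}}} + \frac{3602}{28847} = \frac{35786}{\frac{11721 - 11345}{-15383} + \frac{18045}{\left(-113\right)^{2}}} + \frac{3602}{28847} = \frac{35786}{\left(11721 - 11345\right) \left(- \frac{1}{15383}\right) + \frac{18045}{12769}} + 3602 \cdot \frac{1}{28847} = \frac{35786}{376 \left(- \frac{1}{15383}\right) + 18045 \cdot \frac{1}{12769}} + \frac{3602}{28847} = \frac{35786}{- \frac{376}{15383} + \frac{18045}{12769}} + \frac{3602}{28847} = \frac{35786}{\frac{272785091}{196425527}} + \frac{3602}{28847} = 35786 \cdot \frac{196425527}{272785091} + \frac{3602}{28847} = \frac{7029283909222}{272785091} + \frac{3602}{28847} = \frac{202774735501224816}{7869031520077}$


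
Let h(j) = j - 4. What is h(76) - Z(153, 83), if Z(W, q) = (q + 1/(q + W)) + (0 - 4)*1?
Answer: -1653/236 ≈ -7.0042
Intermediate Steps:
h(j) = -4 + j
Z(W, q) = -4 + q + 1/(W + q) (Z(W, q) = (q + 1/(W + q)) - 4*1 = (q + 1/(W + q)) - 4 = -4 + q + 1/(W + q))
h(76) - Z(153, 83) = (-4 + 76) - (1 + 83² - 4*153 - 4*83 + 153*83)/(153 + 83) = 72 - (1 + 6889 - 612 - 332 + 12699)/236 = 72 - 18645/236 = -1653/236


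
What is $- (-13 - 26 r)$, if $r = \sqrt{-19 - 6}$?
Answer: $13 + 130 i \approx 13.0 + 130.0 i$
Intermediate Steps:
$r = 5 i$ ($r = \sqrt{-25} = 5 i \approx 5.0 i$)
$- (-13 - 26 r) = - (-13 - 26 \cdot 5 i) = - (-13 - 130 i) = 13 + 130 i$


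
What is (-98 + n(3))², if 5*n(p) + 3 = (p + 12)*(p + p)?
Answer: 162409/25 ≈ 6496.4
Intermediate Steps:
n(p) = -⅗ + 2*p*(12 + p)/5 (n(p) = -⅗ + ((p + 12)*(p + p))/5 = -⅗ + ((12 + p)*(2*p))/5 = -⅗ + (2*p*(12 + p))/5 = -⅗ + 2*p*(12 + p)/5)
(-98 + n(3))² = (-98 + (-⅗ + (⅖)*3² + (24/5)*3))² = (-98 + (-⅗ + (⅖)*9 + 72/5))² = (-98 + (-⅗ + 18/5 + 72/5))² = (-98 + 87/5)² = (-403/5)² = 162409/25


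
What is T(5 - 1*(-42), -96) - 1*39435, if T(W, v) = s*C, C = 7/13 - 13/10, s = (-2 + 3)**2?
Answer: -5126649/130 ≈ -39436.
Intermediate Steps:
s = 1 (s = 1**2 = 1)
C = -99/130 (C = 7*(1/13) - 13*1/10 = 7/13 - 13/10 = -99/130 ≈ -0.76154)
T(W, v) = -99/130 (T(W, v) = 1*(-99/130) = -99/130)
T(5 - 1*(-42), -96) - 1*39435 = -99/130 - 1*39435 = -99/130 - 39435 = -5126649/130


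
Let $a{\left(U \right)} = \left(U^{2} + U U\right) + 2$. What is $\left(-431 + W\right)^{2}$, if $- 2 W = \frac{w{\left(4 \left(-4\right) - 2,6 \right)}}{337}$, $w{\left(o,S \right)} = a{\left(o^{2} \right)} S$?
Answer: $\frac{600793961881}{113569} \approx 5.2901 \cdot 10^{6}$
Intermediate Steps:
$a{\left(U \right)} = 2 + 2 U^{2}$ ($a{\left(U \right)} = \left(U^{2} + U^{2}\right) + 2 = 2 U^{2} + 2 = 2 + 2 U^{2}$)
$w{\left(o,S \right)} = S \left(2 + 2 o^{4}\right)$ ($w{\left(o,S \right)} = \left(2 + 2 \left(o^{2}\right)^{2}\right) S = \left(2 + 2 o^{4}\right) S = S \left(2 + 2 o^{4}\right)$)
$W = - \frac{629862}{337}$ ($W = - \frac{2 \cdot 6 \left(1 + \left(4 \left(-4\right) - 2\right)^{4}\right) \frac{1}{337}}{2} = - \frac{2 \cdot 6 \left(1 + \left(-16 - 2\right)^{4}\right) \frac{1}{337}}{2} = - \frac{2 \cdot 6 \left(1 + \left(-18\right)^{4}\right) \frac{1}{337}}{2} = - \frac{2 \cdot 6 \left(1 + 104976\right) \frac{1}{337}}{2} = - \frac{2 \cdot 6 \cdot 104977 \cdot \frac{1}{337}}{2} = - \frac{1259724 \cdot \frac{1}{337}}{2} = \left(- \frac{1}{2}\right) \frac{1259724}{337} = - \frac{629862}{337} \approx -1869.0$)
$\left(-431 + W\right)^{2} = \left(-431 - \frac{629862}{337}\right)^{2} = \left(- \frac{775109}{337}\right)^{2} = \frac{600793961881}{113569}$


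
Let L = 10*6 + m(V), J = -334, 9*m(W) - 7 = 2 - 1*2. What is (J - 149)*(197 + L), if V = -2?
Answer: -373520/3 ≈ -1.2451e+5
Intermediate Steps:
m(W) = 7/9 (m(W) = 7/9 + (2 - 1*2)/9 = 7/9 + (2 - 2)/9 = 7/9 + (1/9)*0 = 7/9 + 0 = 7/9)
L = 547/9 (L = 10*6 + 7/9 = 60 + 7/9 = 547/9 ≈ 60.778)
(J - 149)*(197 + L) = (-334 - 149)*(197 + 547/9) = -483*2320/9 = -373520/3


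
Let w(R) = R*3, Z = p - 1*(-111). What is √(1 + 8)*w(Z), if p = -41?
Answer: 630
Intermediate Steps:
Z = 70 (Z = -41 - 1*(-111) = -41 + 111 = 70)
w(R) = 3*R
√(1 + 8)*w(Z) = √(1 + 8)*(3*70) = √9*210 = 3*210 = 630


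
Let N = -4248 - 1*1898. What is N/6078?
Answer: -3073/3039 ≈ -1.0112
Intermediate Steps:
N = -6146 (N = -4248 - 1898 = -6146)
N/6078 = -6146/6078 = -6146*1/6078 = -3073/3039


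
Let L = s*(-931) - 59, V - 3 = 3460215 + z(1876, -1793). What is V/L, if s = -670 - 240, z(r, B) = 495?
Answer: 3460713/847151 ≈ 4.0851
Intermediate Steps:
s = -910
V = 3460713 (V = 3 + (3460215 + 495) = 3 + 3460710 = 3460713)
L = 847151 (L = -910*(-931) - 59 = 847210 - 59 = 847151)
V/L = 3460713/847151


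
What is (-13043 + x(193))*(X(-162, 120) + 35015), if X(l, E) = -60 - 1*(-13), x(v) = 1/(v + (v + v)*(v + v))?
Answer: -68043256501968/149189 ≈ -4.5609e+8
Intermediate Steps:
x(v) = 1/(v + 4*v**2) (x(v) = 1/(v + (2*v)*(2*v)) = 1/(v + 4*v**2))
X(l, E) = -47 (X(l, E) = -60 + 13 = -47)
(-13043 + x(193))*(X(-162, 120) + 35015) = (-13043 + 1/(193*(1 + 4*193)))*(-47 + 35015) = (-13043 + 1/(193*(1 + 772)))*34968 = (-13043 + (1/193)/773)*34968 = (-13043 + (1/193)*(1/773))*34968 = (-13043 + 1/149189)*34968 = -1945872126/149189*34968 = -68043256501968/149189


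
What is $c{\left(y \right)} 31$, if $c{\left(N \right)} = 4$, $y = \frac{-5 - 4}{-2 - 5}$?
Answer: $124$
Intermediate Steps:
$y = \frac{9}{7}$ ($y = - \frac{9}{-7} = \left(-9\right) \left(- \frac{1}{7}\right) = \frac{9}{7} \approx 1.2857$)
$c{\left(y \right)} 31 = 4 \cdot 31 = 124$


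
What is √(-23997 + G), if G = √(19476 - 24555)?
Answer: √(-23997 + I*√5079) ≈ 0.23 + 154.91*I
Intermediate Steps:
G = I*√5079 (G = √(-5079) = I*√5079 ≈ 71.267*I)
√(-23997 + G) = √(-23997 + I*√5079)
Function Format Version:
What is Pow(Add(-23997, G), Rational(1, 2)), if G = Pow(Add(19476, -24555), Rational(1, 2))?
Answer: Pow(Add(-23997, Mul(I, Pow(5079, Rational(1, 2)))), Rational(1, 2)) ≈ Add(0.230, Mul(154.91, I))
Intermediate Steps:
G = Mul(I, Pow(5079, Rational(1, 2))) (G = Pow(-5079, Rational(1, 2)) = Mul(I, Pow(5079, Rational(1, 2))) ≈ Mul(71.267, I))
Pow(Add(-23997, G), Rational(1, 2)) = Pow(Add(-23997, Mul(I, Pow(5079, Rational(1, 2)))), Rational(1, 2))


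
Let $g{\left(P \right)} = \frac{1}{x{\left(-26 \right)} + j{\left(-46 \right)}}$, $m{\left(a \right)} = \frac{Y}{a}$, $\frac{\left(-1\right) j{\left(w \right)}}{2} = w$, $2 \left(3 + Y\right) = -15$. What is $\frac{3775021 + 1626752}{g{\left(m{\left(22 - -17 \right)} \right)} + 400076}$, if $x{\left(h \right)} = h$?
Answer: $\frac{356517018}{26405017} \approx 13.502$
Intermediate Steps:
$Y = - \frac{21}{2}$ ($Y = -3 + \frac{1}{2} \left(-15\right) = -3 - \frac{15}{2} = - \frac{21}{2} \approx -10.5$)
$j{\left(w \right)} = - 2 w$
$m{\left(a \right)} = - \frac{21}{2 a}$
$g{\left(P \right)} = \frac{1}{66}$ ($g{\left(P \right)} = \frac{1}{-26 - -92} = \frac{1}{-26 + 92} = \frac{1}{66}$)
$\frac{3775021 + 1626752}{g{\left(m{\left(22 - -17 \right)} \right)} + 400076} = \frac{3775021 + 1626752}{\frac{1}{66} + 400076} = \frac{5401773}{\frac{26405017}{66}} = 5401773 \cdot \frac{66}{26405017} = \frac{356517018}{26405017}$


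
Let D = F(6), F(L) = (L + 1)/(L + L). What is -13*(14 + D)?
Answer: -2275/12 ≈ -189.58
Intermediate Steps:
F(L) = (1 + L)/(2*L) (F(L) = (1 + L)/((2*L)) = (1 + L)*(1/(2*L)) = (1 + L)/(2*L))
D = 7/12 (D = (½)*(1 + 6)/6 = (½)*(⅙)*7 = 7/12 ≈ 0.58333)
-13*(14 + D) = -13*(14 + 7/12) = -13*175/12 = -2275/12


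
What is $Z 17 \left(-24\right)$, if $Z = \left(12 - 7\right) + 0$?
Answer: $-2040$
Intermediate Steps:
$Z = 5$ ($Z = 5 + 0 = 5$)
$Z 17 \left(-24\right) = 5 \cdot 17 \left(-24\right) = 85 \left(-24\right) = -2040$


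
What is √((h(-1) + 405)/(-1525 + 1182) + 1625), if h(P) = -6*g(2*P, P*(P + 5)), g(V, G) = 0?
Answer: √3898790/49 ≈ 40.297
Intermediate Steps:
h(P) = 0 (h(P) = -6*0 = 0)
√((h(-1) + 405)/(-1525 + 1182) + 1625) = √((0 + 405)/(-1525 + 1182) + 1625) = √(405/(-343) + 1625) = √(405*(-1/343) + 1625) = √(-405/343 + 1625) = √(556970/343) = √3898790/49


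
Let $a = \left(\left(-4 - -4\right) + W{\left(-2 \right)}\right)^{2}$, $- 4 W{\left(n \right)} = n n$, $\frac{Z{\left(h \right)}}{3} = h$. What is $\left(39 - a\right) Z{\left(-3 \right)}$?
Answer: $-342$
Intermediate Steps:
$Z{\left(h \right)} = 3 h$
$W{\left(n \right)} = - \frac{n^{2}}{4}$ ($W{\left(n \right)} = - \frac{n n}{4} = - \frac{n^{2}}{4}$)
$a = 1$ ($a = \left(\left(-4 - -4\right) - \frac{\left(-2\right)^{2}}{4}\right)^{2} = \left(\left(-4 + 4\right) - 1\right)^{2} = \left(0 - 1\right)^{2} = \left(-1\right)^{2} = 1$)
$\left(39 - a\right) Z{\left(-3 \right)} = \left(39 - 1\right) 3 \left(-3\right) = \left(39 - 1\right) \left(-9\right) = 38 \left(-9\right) = -342$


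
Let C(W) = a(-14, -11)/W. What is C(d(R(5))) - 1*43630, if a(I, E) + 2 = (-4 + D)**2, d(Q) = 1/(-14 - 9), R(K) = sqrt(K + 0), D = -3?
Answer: -44711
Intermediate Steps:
R(K) = sqrt(K)
d(Q) = -1/23 (d(Q) = 1/(-23) = -1/23)
a(I, E) = 47 (a(I, E) = -2 + (-4 - 3)**2 = -2 + (-7)**2 = -2 + 49 = 47)
C(W) = 47/W
C(d(R(5))) - 1*43630 = 47/(-1/23) - 1*43630 = 47*(-23) - 43630 = -1081 - 43630 = -44711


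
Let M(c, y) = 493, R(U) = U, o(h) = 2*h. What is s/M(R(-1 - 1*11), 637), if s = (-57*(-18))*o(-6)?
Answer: -12312/493 ≈ -24.974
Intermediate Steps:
s = -12312 (s = (-57*(-18))*(2*(-6)) = 1026*(-12) = -12312)
s/M(R(-1 - 1*11), 637) = -12312/493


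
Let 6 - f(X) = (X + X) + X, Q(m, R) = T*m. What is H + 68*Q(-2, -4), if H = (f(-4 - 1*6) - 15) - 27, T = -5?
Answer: 674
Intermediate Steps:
Q(m, R) = -5*m
f(X) = 6 - 3*X (f(X) = 6 - ((X + X) + X) = 6 - (2*X + X) = 6 - 3*X)
H = -6 (H = ((6 - 3*(-4 - 1*6)) - 15) - 27 = ((6 - 3*(-4 - 6)) - 15) - 27 = ((6 - 3*(-10)) - 15) - 27 = ((6 + 30) - 15) - 27 = (36 - 15) - 27 = 21 - 27 = -6)
H + 68*Q(-2, -4) = -6 + 68*(-5*(-2)) = -6 + 68*10 = -6 + 680 = 674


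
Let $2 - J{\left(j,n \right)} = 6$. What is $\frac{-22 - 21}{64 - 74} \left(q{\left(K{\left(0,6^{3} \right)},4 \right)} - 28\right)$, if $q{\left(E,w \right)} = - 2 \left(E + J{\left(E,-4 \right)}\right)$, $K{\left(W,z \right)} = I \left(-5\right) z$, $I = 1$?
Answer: $9202$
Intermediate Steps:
$J{\left(j,n \right)} = -4$ ($J{\left(j,n \right)} = 2 - 6 = -4$)
$K{\left(W,z \right)} = - 5 z$ ($K{\left(W,z \right)} = 1 \left(-5\right) z = - 5 z$)
$q{\left(E,w \right)} = 8 - 2 E$ ($q{\left(E,w \right)} = - 2 \left(E - 4\right) = - 2 \left(-4 + E\right) = 8 - 2 E$)
$\frac{-22 - 21}{64 - 74} \left(q{\left(K{\left(0,6^{3} \right)},4 \right)} - 28\right) = \frac{-22 - 21}{64 - 74} \left(\left(8 - 2 \left(- 5 \cdot 6^{3}\right)\right) - 28\right) = - \frac{43}{-10} \left(\left(8 - 2 \left(\left(-5\right) 216\right)\right) - 28\right) = \left(-43\right) \left(- \frac{1}{10}\right) \left(\left(8 - -2160\right) - 28\right) = \frac{43 \left(\left(8 + 2160\right) - 28\right)}{10} = \frac{43 \left(2168 - 28\right)}{10} = \frac{43}{10} \cdot 2140 = 9202$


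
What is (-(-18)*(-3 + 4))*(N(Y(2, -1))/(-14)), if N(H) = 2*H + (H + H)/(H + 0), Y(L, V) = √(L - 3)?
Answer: -18/7 - 18*I/7 ≈ -2.5714 - 2.5714*I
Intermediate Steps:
Y(L, V) = √(-3 + L)
N(H) = 2 + 2*H (N(H) = 2*H + (2*H)/H = 2*H + 2 = 2 + 2*H)
(-(-18)*(-3 + 4))*(N(Y(2, -1))/(-14)) = (-(-18)*(-3 + 4))*((2 + 2*√(-3 + 2))/(-14)) = (-(-18))*((2 + 2*√(-1))*(-1/14)) = (-18*(-1))*((2 + 2*I)*(-1/14)) = 18*(-⅐ - I/7) = -18/7 - 18*I/7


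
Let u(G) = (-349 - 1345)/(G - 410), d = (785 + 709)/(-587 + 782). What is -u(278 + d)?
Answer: -55055/4041 ≈ -13.624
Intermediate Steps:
d = 498/65 (d = 1494/195 = 1494*(1/195) = 498/65 ≈ 7.6615)
u(G) = -1694/(-410 + G)
-u(278 + d) = -(-1694)/(-410 + (278 + 498/65)) = -(-1694)/(-410 + 18568/65) = -(-1694)/(-8082/65) = -(-1694)*(-65)/8082 = -1*55055/4041 = -55055/4041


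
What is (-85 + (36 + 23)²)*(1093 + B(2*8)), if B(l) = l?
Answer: 3766164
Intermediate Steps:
(-85 + (36 + 23)²)*(1093 + B(2*8)) = (-85 + (36 + 23)²)*(1093 + 2*8) = (-85 + 59²)*(1093 + 16) = (-85 + 3481)*1109 = 3396*1109 = 3766164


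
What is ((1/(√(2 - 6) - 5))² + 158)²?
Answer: 17662143801/707281 + 5315960*I/707281 ≈ 24972.0 + 7.5161*I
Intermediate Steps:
((1/(√(2 - 6) - 5))² + 158)² = ((1/(√(-4) - 5))² + 158)² = ((1/(2*I - 5))² + 158)² = ((1/(-5 + 2*I))² + 158)² = (((-5 - 2*I)/29)² + 158)² = ((-5 - 2*I)²/841 + 158)² = (158 + (-5 - 2*I)²/841)²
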